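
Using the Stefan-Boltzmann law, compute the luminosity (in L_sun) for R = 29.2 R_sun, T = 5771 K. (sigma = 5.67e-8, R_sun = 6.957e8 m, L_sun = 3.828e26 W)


R = 29.2 * 6.957e8 m = 2.031444e+10 m. L = 4*pi*R^2*sigma*T^4 = 4*pi*(2.031444e+10)^2 * 5.67e-8 * 5771^4 = 3.261421499e+29 W. L/L_sun = 3.261421499e+29 / 3.828e26 = 851.991

851.991 L_sun


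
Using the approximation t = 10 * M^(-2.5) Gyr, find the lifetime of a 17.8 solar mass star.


t = 10 * M^(-2.5) = 10 * 17.8^(-2.5) = 0.0075

0.0075 Gyr


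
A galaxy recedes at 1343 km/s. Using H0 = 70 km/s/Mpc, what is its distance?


d = v / H0 = 1343 / 70 = 19.1857

19.1857 Mpc


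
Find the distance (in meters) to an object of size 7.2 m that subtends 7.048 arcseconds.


D = size / theta_rad, theta_rad = 7.048 * pi/(180*3600) = 3.417e-05, D = 210713.1959

210713.1959 m


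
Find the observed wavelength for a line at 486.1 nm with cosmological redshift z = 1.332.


lam_obs = lam_emit * (1 + z) = 486.1 * (1 + 1.332) = 1133.5852

1133.5852 nm


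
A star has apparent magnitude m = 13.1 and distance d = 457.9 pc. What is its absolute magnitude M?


M = m - 5*log10(d) + 5 = 13.1 - 5*log10(457.9) + 5 = 4.7961

4.7961


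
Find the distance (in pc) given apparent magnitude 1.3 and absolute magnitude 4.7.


d = 10^((m - M + 5)/5) = 10^((1.3 - 4.7 + 5)/5) = 2.0893

2.0893 pc


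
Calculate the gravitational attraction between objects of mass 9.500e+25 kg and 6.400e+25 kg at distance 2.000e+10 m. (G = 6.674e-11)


F = G*m1*m2/r^2 = 6.674e-11 * 9.500e+25 * 6.400e+25 / (2.000e+10)^2 = 6.674e-11 * 6.080e+51 / 4.000e+20 = 1.014e+21

1.014e+21 N


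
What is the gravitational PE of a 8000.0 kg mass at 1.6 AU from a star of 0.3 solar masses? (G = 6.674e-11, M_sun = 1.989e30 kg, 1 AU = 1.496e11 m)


M = 0.3 * 1.989e30 kg = 5.967e+29 kg; r = 1.6 AU * 1.496e11 m/AU = 2.3936e+11 m. U = -GM*m/r = -(6.674e-11 * 5.967e+29 * 8000.0) / 2.3936e+11 = -1.331e+12

-1.331e+12 J


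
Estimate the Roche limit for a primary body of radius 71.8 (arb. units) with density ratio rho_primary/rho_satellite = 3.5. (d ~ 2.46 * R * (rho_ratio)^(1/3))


d_Roche = 2.46 * 71.8 * 3.5^(1/3) = 268.1733

268.1733


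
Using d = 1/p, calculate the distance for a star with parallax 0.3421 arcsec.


d = 1/p = 1/0.3421 = 2.9231

2.9231 pc


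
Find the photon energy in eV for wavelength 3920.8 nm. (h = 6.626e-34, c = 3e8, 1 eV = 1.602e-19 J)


E = hc/lambda = 6.626e-34 * 3e8 / 3.921e-06 = 5.070e-20 J = 0.3165 eV

0.3165 eV


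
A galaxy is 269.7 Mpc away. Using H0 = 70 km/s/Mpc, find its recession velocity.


v = H0 * d = 70 * 269.7 = 18879.0

18879.0 km/s


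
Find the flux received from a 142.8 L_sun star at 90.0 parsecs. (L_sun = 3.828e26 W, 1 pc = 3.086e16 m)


F = L / (4*pi*d^2) = 5.466e+28 / (4*pi*(2.777e+18)^2) = 5.639e-10

5.639e-10 W/m^2


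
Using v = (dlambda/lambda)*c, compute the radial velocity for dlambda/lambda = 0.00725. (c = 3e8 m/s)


v = (dlambda/lambda) * c = 0.00725 * 3e8 = 2.175e+06

2.175e+06 m/s


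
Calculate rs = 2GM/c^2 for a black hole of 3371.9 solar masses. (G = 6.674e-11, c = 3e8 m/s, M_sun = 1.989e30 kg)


M = 3371.9 * 1.989e30 kg = 6.7067091e+33 kg. rs = 2GM/c^2 = 2 * 6.674e-11 * 6.7067091e+33 / (3e8)^2 = 9.947e+06

9.947e+06 m


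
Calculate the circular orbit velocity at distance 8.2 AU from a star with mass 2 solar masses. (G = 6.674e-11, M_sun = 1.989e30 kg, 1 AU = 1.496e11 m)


v = sqrt(GM/r) = sqrt(6.674e-11 * 3.978e+30 / 1.227e+12) = 14711.3581

14711.3581 m/s


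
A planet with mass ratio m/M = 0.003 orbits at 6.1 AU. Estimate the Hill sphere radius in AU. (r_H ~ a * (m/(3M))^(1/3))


r_H = a * (m/3M)^(1/3) = 6.1 * (0.003/3)^(1/3) = 0.61

0.61 AU


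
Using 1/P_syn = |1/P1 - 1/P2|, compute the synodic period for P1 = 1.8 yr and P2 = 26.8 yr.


1/P_syn = |1/P1 - 1/P2| = |1/1.8 - 1/26.8| => P_syn = 1.9296

1.9296 years


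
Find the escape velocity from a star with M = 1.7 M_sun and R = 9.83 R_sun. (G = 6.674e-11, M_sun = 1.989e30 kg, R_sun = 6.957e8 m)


M = 1.7 * 1.989e30 kg = 3.3813e+30 kg; R = 9.83 * 6.957e8 m = 6.838731e+09 m. v_esc = sqrt(2GM/R) = sqrt(2 * 6.674e-11 * 3.3813e+30 / 6.838731e+09) = 256898.868

256898.868 m/s


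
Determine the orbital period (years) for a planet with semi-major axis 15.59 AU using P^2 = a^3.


P = a^(3/2) = 15.59^1.5 = 61.5558

61.5558 years


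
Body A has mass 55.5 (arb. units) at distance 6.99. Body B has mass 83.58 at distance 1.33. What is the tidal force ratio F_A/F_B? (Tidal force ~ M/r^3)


Ratio = (M1/r1^3) / (M2/r2^3) = (55.5/6.99^3) / (83.58/1.33^3) = 0.0046

0.0046


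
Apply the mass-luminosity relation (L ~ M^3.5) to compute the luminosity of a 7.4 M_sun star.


L/L_sun = (M/M_sun)^3.5 = 7.4^3.5 = 1102.3285

1102.3285 L_sun


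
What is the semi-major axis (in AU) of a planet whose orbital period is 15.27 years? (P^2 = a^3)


a = P^(2/3) = 15.27^(2/3) = 6.155

6.155 AU


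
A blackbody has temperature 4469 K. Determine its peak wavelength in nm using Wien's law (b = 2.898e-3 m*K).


lam_max = b / T = 2.898e-3 / 4469 = 6.485e-07 m = 648.4672 nm

648.4672 nm


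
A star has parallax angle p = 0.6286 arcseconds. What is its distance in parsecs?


d = 1/p = 1/0.6286 = 1.5908

1.5908 pc


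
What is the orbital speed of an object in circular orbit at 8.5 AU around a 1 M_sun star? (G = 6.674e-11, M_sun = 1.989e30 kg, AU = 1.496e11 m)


v = sqrt(GM/r) = sqrt(6.674e-11 * 1.989e+30 / 1.272e+12) = 10217.2785

10217.2785 m/s


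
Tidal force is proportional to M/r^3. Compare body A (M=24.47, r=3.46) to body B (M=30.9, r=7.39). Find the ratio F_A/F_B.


Ratio = (M1/r1^3) / (M2/r2^3) = (24.47/3.46^3) / (30.9/7.39^3) = 7.7158

7.7158


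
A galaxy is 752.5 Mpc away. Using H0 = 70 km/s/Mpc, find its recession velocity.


v = H0 * d = 70 * 752.5 = 52675.0

52675.0 km/s


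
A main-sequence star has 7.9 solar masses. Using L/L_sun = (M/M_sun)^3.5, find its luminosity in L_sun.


L/L_sun = (M/M_sun)^3.5 = 7.9^3.5 = 1385.7817

1385.7817 L_sun


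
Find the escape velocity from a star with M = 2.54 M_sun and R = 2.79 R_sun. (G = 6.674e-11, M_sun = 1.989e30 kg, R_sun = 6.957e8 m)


M = 2.54 * 1.989e30 kg = 5.05206e+30 kg; R = 2.79 * 6.957e8 m = 1.941003e+09 m. v_esc = sqrt(2GM/R) = sqrt(2 * 6.674e-11 * 5.05206e+30 / 1.941003e+09) = 589425.9411

589425.9411 m/s


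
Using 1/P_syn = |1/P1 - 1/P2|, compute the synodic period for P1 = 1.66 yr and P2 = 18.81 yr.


1/P_syn = |1/P1 - 1/P2| = |1/1.66 - 1/18.81| => P_syn = 1.8207

1.8207 years


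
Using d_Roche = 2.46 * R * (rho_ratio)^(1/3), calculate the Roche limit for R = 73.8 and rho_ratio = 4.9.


d_Roche = 2.46 * 73.8 * 4.9^(1/3) = 308.3591

308.3591


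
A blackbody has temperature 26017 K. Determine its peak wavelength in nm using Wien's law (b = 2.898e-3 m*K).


lam_max = b / T = 2.898e-3 / 26017 = 1.114e-07 m = 111.3887 nm

111.3887 nm


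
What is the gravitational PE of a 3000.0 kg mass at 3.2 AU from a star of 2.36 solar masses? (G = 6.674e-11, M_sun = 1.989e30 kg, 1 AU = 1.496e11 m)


M = 2.36 * 1.989e30 kg = 4.69404e+30 kg; r = 3.2 AU * 1.496e11 m/AU = 4.7872e+11 m. U = -GM*m/r = -(6.674e-11 * 4.69404e+30 * 3000.0) / 4.7872e+11 = -1.963e+12

-1.963e+12 J


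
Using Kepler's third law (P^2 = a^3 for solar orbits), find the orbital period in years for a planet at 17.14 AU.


P = a^(3/2) = 17.14^1.5 = 70.9604

70.9604 years


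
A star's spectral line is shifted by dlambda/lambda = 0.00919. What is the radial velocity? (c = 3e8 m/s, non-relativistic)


v = (dlambda/lambda) * c = 0.00919 * 3e8 = 2.757e+06

2.757e+06 m/s


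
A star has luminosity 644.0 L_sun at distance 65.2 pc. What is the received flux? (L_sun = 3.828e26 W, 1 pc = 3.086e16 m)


F = L / (4*pi*d^2) = 2.465e+29 / (4*pi*(2.012e+18)^2) = 4.846e-09

4.846e-09 W/m^2


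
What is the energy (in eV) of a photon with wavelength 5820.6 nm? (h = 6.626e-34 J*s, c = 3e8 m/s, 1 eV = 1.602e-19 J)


E = hc/lambda = 6.626e-34 * 3e8 / 5.821e-06 = 3.415e-20 J = 0.2132 eV

0.2132 eV


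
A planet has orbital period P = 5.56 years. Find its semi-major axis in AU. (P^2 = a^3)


a = P^(2/3) = 5.56^(2/3) = 3.1385

3.1385 AU


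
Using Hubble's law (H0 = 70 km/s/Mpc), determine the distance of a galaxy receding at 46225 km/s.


d = v / H0 = 46225 / 70 = 660.3571

660.3571 Mpc


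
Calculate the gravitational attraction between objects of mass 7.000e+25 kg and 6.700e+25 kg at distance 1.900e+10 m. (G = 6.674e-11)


F = G*m1*m2/r^2 = 6.674e-11 * 7.000e+25 * 6.700e+25 / (1.900e+10)^2 = 6.674e-11 * 4.690e+51 / 3.610e+20 = 8.671e+20

8.671e+20 N


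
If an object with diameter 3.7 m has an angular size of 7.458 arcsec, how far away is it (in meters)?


D = size / theta_rad, theta_rad = 7.458 * pi/(180*3600) = 3.616e-05, D = 102330.3544

102330.3544 m


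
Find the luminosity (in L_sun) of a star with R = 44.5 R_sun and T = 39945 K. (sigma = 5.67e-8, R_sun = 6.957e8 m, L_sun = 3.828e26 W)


R = 44.5 * 6.957e8 m = 3.095865e+10 m. L = 4*pi*R^2*sigma*T^4 = 4*pi*(3.095865e+10)^2 * 5.67e-8 * 39945^4 = 1.738627936e+33 W. L/L_sun = 1.738627936e+33 / 3.828e26 = 4.542e+06

4.542e+06 L_sun


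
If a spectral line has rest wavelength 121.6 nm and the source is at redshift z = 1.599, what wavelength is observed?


lam_obs = lam_emit * (1 + z) = 121.6 * (1 + 1.599) = 316.0384

316.0384 nm


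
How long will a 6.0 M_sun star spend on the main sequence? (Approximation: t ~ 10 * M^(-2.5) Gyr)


t = 10 * M^(-2.5) = 10 * 6.0^(-2.5) = 0.1134

0.1134 Gyr


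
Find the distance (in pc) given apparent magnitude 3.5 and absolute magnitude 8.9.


d = 10^((m - M + 5)/5) = 10^((3.5 - 8.9 + 5)/5) = 0.8318

0.8318 pc


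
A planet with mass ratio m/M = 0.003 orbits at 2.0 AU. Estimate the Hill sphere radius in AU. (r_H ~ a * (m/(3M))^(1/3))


r_H = a * (m/3M)^(1/3) = 2.0 * (0.003/3)^(1/3) = 0.2

0.2 AU


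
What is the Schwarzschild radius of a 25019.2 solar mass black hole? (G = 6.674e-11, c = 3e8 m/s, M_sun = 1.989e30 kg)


M = 25019.2 * 1.989e30 kg = 4.97631888e+34 kg. rs = 2GM/c^2 = 2 * 6.674e-11 * 4.97631888e+34 / (3e8)^2 = 7.380e+07

7.380e+07 m


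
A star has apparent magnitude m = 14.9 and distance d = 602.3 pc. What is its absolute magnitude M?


M = m - 5*log10(d) + 5 = 14.9 - 5*log10(602.3) + 5 = 6.0009

6.0009


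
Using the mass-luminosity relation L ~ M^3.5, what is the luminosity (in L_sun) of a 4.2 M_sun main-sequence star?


L/L_sun = (M/M_sun)^3.5 = 4.2^3.5 = 151.8352

151.8352 L_sun


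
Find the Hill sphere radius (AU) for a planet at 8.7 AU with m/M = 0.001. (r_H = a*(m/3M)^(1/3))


r_H = a * (m/3M)^(1/3) = 8.7 * (0.001/3)^(1/3) = 0.6032

0.6032 AU


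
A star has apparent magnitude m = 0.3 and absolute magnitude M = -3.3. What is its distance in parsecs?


d = 10^((m - M + 5)/5) = 10^((0.3 - -3.3 + 5)/5) = 52.4807

52.4807 pc


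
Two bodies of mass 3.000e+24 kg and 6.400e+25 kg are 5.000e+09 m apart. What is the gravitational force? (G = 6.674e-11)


F = G*m1*m2/r^2 = 6.674e-11 * 3.000e+24 * 6.400e+25 / (5.000e+09)^2 = 6.674e-11 * 1.920e+50 / 2.500e+19 = 5.126e+20

5.126e+20 N


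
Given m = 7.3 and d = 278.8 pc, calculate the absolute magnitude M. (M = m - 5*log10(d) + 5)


M = m - 5*log10(d) + 5 = 7.3 - 5*log10(278.8) + 5 = 0.0735

0.0735


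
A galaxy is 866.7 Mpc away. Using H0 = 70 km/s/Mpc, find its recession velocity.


v = H0 * d = 70 * 866.7 = 60669.0

60669.0 km/s


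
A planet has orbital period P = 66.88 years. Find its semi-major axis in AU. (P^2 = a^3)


a = P^(2/3) = 66.88^(2/3) = 16.4765

16.4765 AU


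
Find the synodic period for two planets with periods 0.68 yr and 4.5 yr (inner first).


1/P_syn = |1/P1 - 1/P2| = |1/0.68 - 1/4.5| => P_syn = 0.801

0.801 years


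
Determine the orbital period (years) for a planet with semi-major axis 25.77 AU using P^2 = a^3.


P = a^(3/2) = 25.77^1.5 = 130.8192

130.8192 years


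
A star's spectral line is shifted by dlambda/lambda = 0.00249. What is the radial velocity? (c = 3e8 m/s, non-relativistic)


v = (dlambda/lambda) * c = 0.00249 * 3e8 = 747000.0

747000.0 m/s


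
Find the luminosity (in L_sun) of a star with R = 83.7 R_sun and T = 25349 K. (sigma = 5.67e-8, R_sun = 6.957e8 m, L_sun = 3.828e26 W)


R = 83.7 * 6.957e8 m = 5.823009e+10 m. L = 4*pi*R^2*sigma*T^4 = 4*pi*(5.823009e+10)^2 * 5.67e-8 * 25349^4 = 9.975419567e+32 W. L/L_sun = 9.975419567e+32 / 3.828e26 = 2.606e+06

2.606e+06 L_sun


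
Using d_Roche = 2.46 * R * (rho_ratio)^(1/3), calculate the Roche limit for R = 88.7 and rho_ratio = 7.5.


d_Roche = 2.46 * 88.7 * 7.5^(1/3) = 427.116

427.116


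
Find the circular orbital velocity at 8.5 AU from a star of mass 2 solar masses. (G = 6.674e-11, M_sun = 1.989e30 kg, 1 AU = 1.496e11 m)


v = sqrt(GM/r) = sqrt(6.674e-11 * 3.978e+30 / 1.272e+12) = 14449.4139

14449.4139 m/s


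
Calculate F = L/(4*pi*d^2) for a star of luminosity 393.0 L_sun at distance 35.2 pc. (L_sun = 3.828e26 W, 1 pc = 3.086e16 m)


F = L / (4*pi*d^2) = 1.504e+29 / (4*pi*(1.086e+18)^2) = 1.015e-08

1.015e-08 W/m^2


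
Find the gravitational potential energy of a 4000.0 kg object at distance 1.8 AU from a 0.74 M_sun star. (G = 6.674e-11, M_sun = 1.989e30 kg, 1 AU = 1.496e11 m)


M = 0.74 * 1.989e30 kg = 1.47186e+30 kg; r = 1.8 AU * 1.496e11 m/AU = 2.6928e+11 m. U = -GM*m/r = -(6.674e-11 * 1.47186e+30 * 4000.0) / 2.6928e+11 = -1.459e+12

-1.459e+12 J


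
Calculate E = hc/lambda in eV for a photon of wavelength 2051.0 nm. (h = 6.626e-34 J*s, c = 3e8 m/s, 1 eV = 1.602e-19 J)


E = hc/lambda = 6.626e-34 * 3e8 / 2.051e-06 = 9.692e-20 J = 0.605 eV

0.605 eV


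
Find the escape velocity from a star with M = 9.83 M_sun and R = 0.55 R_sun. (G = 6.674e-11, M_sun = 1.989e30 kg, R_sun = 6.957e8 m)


M = 9.83 * 1.989e30 kg = 1.955187e+31 kg; R = 0.55 * 6.957e8 m = 3.82635e+08 m. v_esc = sqrt(2GM/R) = sqrt(2 * 6.674e-11 * 1.955187e+31 / 3.82635e+08) = 2.612e+06

2.612e+06 m/s


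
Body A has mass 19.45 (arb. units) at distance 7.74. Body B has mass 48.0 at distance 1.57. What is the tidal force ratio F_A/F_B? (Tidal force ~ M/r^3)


Ratio = (M1/r1^3) / (M2/r2^3) = (19.45/7.74^3) / (48.0/1.57^3) = 0.0034

0.0034


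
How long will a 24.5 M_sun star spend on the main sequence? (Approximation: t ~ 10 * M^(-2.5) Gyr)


t = 10 * M^(-2.5) = 10 * 24.5^(-2.5) = 0.0034

0.0034 Gyr


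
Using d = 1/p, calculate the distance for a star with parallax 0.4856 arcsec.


d = 1/p = 1/0.4856 = 2.0593

2.0593 pc


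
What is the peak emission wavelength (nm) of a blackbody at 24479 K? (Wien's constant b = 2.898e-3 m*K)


lam_max = b / T = 2.898e-3 / 24479 = 1.184e-07 m = 118.3872 nm

118.3872 nm


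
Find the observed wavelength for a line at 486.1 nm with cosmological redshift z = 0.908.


lam_obs = lam_emit * (1 + z) = 486.1 * (1 + 0.908) = 927.4788

927.4788 nm


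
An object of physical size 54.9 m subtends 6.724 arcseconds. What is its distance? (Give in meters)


D = size / theta_rad, theta_rad = 6.724 * pi/(180*3600) = 3.260e-05, D = 1.684e+06

1.684e+06 m


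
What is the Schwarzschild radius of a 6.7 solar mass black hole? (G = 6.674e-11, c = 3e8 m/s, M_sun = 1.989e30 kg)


M = 6.7 * 1.989e30 kg = 1.33263e+31 kg. rs = 2GM/c^2 = 2 * 6.674e-11 * 1.33263e+31 / (3e8)^2 = 19764.3836

19764.3836 m


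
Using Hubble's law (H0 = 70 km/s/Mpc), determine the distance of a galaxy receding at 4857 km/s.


d = v / H0 = 4857 / 70 = 69.3857

69.3857 Mpc


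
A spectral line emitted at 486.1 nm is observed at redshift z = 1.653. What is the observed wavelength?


lam_obs = lam_emit * (1 + z) = 486.1 * (1 + 1.653) = 1289.6233

1289.6233 nm


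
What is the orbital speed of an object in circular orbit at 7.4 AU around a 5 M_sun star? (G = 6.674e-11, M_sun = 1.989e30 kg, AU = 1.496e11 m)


v = sqrt(GM/r) = sqrt(6.674e-11 * 9.945e+30 / 1.107e+12) = 24485.7741

24485.7741 m/s


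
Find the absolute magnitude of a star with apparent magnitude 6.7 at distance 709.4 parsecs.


M = m - 5*log10(d) + 5 = 6.7 - 5*log10(709.4) + 5 = -2.5545

-2.5545


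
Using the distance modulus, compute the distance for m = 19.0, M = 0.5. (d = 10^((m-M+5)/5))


d = 10^((m - M + 5)/5) = 10^((19.0 - 0.5 + 5)/5) = 50118.7234

50118.7234 pc


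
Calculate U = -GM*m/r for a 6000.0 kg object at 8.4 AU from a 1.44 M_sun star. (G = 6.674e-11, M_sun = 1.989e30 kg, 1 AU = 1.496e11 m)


M = 1.44 * 1.989e30 kg = 2.86416e+30 kg; r = 8.4 AU * 1.496e11 m/AU = 1.25664e+12 m. U = -GM*m/r = -(6.674e-11 * 2.86416e+30 * 6000.0) / 1.25664e+12 = -9.127e+11

-9.127e+11 J


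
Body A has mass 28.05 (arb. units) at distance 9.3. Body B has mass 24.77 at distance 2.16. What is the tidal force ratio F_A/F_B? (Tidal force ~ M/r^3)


Ratio = (M1/r1^3) / (M2/r2^3) = (28.05/9.3^3) / (24.77/2.16^3) = 0.0142

0.0142


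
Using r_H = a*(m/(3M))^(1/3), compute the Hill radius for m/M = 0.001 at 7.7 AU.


r_H = a * (m/3M)^(1/3) = 7.7 * (0.001/3)^(1/3) = 0.5339

0.5339 AU


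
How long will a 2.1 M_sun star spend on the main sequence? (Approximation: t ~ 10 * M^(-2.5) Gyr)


t = 10 * M^(-2.5) = 10 * 2.1^(-2.5) = 1.5648

1.5648 Gyr


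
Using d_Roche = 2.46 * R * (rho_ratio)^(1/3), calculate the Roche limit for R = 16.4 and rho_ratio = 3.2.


d_Roche = 2.46 * 16.4 * 3.2^(1/3) = 59.4514

59.4514


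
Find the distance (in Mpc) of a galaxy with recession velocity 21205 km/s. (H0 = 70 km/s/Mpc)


d = v / H0 = 21205 / 70 = 302.9286

302.9286 Mpc


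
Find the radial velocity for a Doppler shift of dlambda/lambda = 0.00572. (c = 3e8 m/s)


v = (dlambda/lambda) * c = 0.00572 * 3e8 = 1.716e+06

1.716e+06 m/s


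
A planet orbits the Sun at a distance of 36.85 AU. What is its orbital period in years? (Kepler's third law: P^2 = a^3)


P = a^(3/2) = 36.85^1.5 = 223.695

223.695 years


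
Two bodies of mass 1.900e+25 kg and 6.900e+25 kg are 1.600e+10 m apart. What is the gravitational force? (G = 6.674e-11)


F = G*m1*m2/r^2 = 6.674e-11 * 1.900e+25 * 6.900e+25 / (1.600e+10)^2 = 6.674e-11 * 1.311e+51 / 2.560e+20 = 3.418e+20

3.418e+20 N


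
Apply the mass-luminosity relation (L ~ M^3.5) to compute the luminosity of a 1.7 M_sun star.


L/L_sun = (M/M_sun)^3.5 = 1.7^3.5 = 6.4058

6.4058 L_sun


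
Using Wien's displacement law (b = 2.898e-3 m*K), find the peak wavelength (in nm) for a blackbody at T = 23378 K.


lam_max = b / T = 2.898e-3 / 23378 = 1.240e-07 m = 123.9627 nm

123.9627 nm


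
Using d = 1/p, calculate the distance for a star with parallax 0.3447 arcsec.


d = 1/p = 1/0.3447 = 2.9011

2.9011 pc


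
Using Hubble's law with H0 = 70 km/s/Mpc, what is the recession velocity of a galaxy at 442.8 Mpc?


v = H0 * d = 70 * 442.8 = 30996.0

30996.0 km/s


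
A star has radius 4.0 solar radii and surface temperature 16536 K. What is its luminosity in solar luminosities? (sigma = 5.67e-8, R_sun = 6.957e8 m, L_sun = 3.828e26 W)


R = 4.0 * 6.957e8 m = 2.7828e+09 m. L = 4*pi*R^2*sigma*T^4 = 4*pi*(2.7828e+09)^2 * 5.67e-8 * 16536^4 = 4.125520664e+29 W. L/L_sun = 4.125520664e+29 / 3.828e26 = 1077.7222

1077.7222 L_sun


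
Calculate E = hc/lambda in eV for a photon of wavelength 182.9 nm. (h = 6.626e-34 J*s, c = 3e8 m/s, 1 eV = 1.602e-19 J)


E = hc/lambda = 6.626e-34 * 3e8 / 1.829e-07 = 1.087e-18 J = 6.7842 eV

6.7842 eV


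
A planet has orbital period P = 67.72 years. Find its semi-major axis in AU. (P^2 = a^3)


a = P^(2/3) = 67.72^(2/3) = 16.6141

16.6141 AU


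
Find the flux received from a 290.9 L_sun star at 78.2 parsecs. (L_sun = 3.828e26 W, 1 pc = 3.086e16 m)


F = L / (4*pi*d^2) = 1.114e+29 / (4*pi*(2.413e+18)^2) = 1.522e-09

1.522e-09 W/m^2


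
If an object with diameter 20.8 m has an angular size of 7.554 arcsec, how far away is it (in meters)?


D = size / theta_rad, theta_rad = 7.554 * pi/(180*3600) = 3.662e-05, D = 567951.8096

567951.8096 m


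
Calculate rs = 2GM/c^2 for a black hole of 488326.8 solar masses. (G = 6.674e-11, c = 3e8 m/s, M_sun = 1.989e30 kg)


M = 488326.8 * 1.989e30 kg = 9.712820052e+35 kg. rs = 2GM/c^2 = 2 * 6.674e-11 * 9.712820052e+35 / (3e8)^2 = 1.441e+09

1.441e+09 m


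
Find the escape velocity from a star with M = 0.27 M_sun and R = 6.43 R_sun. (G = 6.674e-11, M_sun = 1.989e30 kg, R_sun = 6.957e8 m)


M = 0.27 * 1.989e30 kg = 5.3703e+29 kg; R = 6.43 * 6.957e8 m = 4.473351e+09 m. v_esc = sqrt(2GM/R) = sqrt(2 * 6.674e-11 * 5.3703e+29 / 4.473351e+09) = 126587.5179

126587.5179 m/s


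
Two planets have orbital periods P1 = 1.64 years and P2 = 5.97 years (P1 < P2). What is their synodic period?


1/P_syn = |1/P1 - 1/P2| = |1/1.64 - 1/5.97| => P_syn = 2.2612

2.2612 years


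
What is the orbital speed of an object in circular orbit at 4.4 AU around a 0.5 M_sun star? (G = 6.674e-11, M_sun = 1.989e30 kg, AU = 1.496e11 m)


v = sqrt(GM/r) = sqrt(6.674e-11 * 9.945e+29 / 6.582e+11) = 10041.6102

10041.6102 m/s


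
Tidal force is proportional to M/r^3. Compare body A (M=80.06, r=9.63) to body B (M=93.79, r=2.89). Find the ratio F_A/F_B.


Ratio = (M1/r1^3) / (M2/r2^3) = (80.06/9.63^3) / (93.79/2.89^3) = 0.0231

0.0231


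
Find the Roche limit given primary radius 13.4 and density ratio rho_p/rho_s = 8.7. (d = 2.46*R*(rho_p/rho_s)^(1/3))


d_Roche = 2.46 * 13.4 * 8.7^(1/3) = 67.7974

67.7974


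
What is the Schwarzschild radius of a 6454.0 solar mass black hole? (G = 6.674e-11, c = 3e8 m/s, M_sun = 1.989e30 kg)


M = 6454.0 * 1.989e30 kg = 1.2837006e+34 kg. rs = 2GM/c^2 = 2 * 6.674e-11 * 1.2837006e+34 / (3e8)^2 = 1.904e+07

1.904e+07 m


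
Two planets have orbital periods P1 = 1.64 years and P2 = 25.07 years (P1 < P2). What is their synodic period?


1/P_syn = |1/P1 - 1/P2| = |1/1.64 - 1/25.07| => P_syn = 1.7548

1.7548 years


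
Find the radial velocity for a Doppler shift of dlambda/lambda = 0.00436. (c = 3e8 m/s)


v = (dlambda/lambda) * c = 0.00436 * 3e8 = 1.308e+06

1.308e+06 m/s


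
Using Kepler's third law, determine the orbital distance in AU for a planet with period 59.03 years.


a = P^(2/3) = 59.03^(2/3) = 15.1606

15.1606 AU


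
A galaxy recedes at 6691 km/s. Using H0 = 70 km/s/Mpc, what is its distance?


d = v / H0 = 6691 / 70 = 95.5857

95.5857 Mpc


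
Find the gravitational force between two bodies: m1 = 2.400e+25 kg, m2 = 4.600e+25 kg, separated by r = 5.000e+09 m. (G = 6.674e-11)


F = G*m1*m2/r^2 = 6.674e-11 * 2.400e+25 * 4.600e+25 / (5.000e+09)^2 = 6.674e-11 * 1.104e+51 / 2.500e+19 = 2.947e+21

2.947e+21 N


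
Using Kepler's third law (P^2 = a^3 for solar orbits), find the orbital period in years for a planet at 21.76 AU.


P = a^(3/2) = 21.76^1.5 = 101.5052

101.5052 years


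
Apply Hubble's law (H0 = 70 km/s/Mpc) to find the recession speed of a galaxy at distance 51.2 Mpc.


v = H0 * d = 70 * 51.2 = 3584.0

3584.0 km/s


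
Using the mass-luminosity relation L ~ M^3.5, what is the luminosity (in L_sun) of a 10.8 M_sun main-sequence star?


L/L_sun = (M/M_sun)^3.5 = 10.8^3.5 = 4139.8361

4139.8361 L_sun


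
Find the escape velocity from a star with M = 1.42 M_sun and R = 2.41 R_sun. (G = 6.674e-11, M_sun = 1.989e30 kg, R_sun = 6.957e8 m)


M = 1.42 * 1.989e30 kg = 2.82438e+30 kg; R = 2.41 * 6.957e8 m = 1.676637e+09 m. v_esc = sqrt(2GM/R) = sqrt(2 * 6.674e-11 * 2.82438e+30 / 1.676637e+09) = 474187.5419

474187.5419 m/s


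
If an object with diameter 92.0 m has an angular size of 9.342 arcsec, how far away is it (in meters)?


D = size / theta_rad, theta_rad = 9.342 * pi/(180*3600) = 4.529e-05, D = 2.031e+06

2.031e+06 m


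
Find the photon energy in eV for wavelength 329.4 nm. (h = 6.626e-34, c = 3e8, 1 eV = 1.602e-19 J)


E = hc/lambda = 6.626e-34 * 3e8 / 3.294e-07 = 6.035e-19 J = 3.7669 eV

3.7669 eV


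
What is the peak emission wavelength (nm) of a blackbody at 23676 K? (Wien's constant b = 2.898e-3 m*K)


lam_max = b / T = 2.898e-3 / 23676 = 1.224e-07 m = 122.4024 nm

122.4024 nm


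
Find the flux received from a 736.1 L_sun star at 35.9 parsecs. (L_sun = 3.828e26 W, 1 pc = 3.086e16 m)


F = L / (4*pi*d^2) = 2.818e+29 / (4*pi*(1.108e+18)^2) = 1.827e-08

1.827e-08 W/m^2


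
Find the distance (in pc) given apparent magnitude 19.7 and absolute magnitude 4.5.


d = 10^((m - M + 5)/5) = 10^((19.7 - 4.5 + 5)/5) = 10964.782

10964.782 pc


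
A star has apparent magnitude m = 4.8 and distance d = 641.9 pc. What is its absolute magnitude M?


M = m - 5*log10(d) + 5 = 4.8 - 5*log10(641.9) + 5 = -4.2373

-4.2373


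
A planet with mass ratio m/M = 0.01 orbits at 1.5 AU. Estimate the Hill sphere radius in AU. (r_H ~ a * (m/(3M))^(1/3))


r_H = a * (m/3M)^(1/3) = 1.5 * (0.01/3)^(1/3) = 0.2241

0.2241 AU


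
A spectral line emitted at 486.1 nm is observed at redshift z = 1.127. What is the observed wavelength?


lam_obs = lam_emit * (1 + z) = 486.1 * (1 + 1.127) = 1033.9347

1033.9347 nm


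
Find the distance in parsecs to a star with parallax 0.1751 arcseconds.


d = 1/p = 1/0.1751 = 5.711

5.711 pc


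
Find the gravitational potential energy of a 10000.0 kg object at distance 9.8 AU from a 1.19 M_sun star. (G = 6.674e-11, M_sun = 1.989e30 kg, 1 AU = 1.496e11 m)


M = 1.19 * 1.989e30 kg = 2.36691e+30 kg; r = 9.8 AU * 1.496e11 m/AU = 1.46608e+12 m. U = -GM*m/r = -(6.674e-11 * 2.36691e+30 * 10000.0) / 1.46608e+12 = -1.077e+12

-1.077e+12 J


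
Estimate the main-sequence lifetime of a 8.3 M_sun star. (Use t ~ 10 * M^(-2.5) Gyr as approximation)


t = 10 * M^(-2.5) = 10 * 8.3^(-2.5) = 0.0504

0.0504 Gyr


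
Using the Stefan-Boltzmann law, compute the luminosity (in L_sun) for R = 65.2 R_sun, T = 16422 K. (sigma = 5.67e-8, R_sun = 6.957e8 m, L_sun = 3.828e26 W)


R = 65.2 * 6.957e8 m = 4.535964e+10 m. L = 4*pi*R^2*sigma*T^4 = 4*pi*(4.535964e+10)^2 * 5.67e-8 * 16422^4 = 1.066194192e+32 W. L/L_sun = 1.066194192e+32 / 3.828e26 = 278525.1284

278525.1284 L_sun


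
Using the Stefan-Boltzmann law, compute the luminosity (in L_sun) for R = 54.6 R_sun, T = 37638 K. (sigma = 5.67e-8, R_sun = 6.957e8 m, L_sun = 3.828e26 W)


R = 54.6 * 6.957e8 m = 3.798522e+10 m. L = 4*pi*R^2*sigma*T^4 = 4*pi*(3.798522e+10)^2 * 5.67e-8 * 37638^4 = 2.06313842e+33 W. L/L_sun = 2.06313842e+33 / 3.828e26 = 5.390e+06

5.390e+06 L_sun


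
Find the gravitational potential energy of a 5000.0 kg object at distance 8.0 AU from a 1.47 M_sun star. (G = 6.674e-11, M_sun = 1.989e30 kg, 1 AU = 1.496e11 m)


M = 1.47 * 1.989e30 kg = 2.92383e+30 kg; r = 8.0 AU * 1.496e11 m/AU = 1.1968e+12 m. U = -GM*m/r = -(6.674e-11 * 2.92383e+30 * 5000.0) / 1.1968e+12 = -8.152e+11

-8.152e+11 J


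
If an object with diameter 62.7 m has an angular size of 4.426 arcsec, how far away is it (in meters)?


D = size / theta_rad, theta_rad = 4.426 * pi/(180*3600) = 2.146e-05, D = 2.922e+06

2.922e+06 m


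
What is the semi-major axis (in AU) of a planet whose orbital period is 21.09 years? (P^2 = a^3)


a = P^(2/3) = 21.09^(2/3) = 7.6334

7.6334 AU


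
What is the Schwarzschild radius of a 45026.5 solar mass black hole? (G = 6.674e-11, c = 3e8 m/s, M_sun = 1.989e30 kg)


M = 45026.5 * 1.989e30 kg = 8.95577085e+34 kg. rs = 2GM/c^2 = 2 * 6.674e-11 * 8.95577085e+34 / (3e8)^2 = 1.328e+08

1.328e+08 m


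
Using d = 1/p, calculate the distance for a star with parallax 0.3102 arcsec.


d = 1/p = 1/0.3102 = 3.2237

3.2237 pc


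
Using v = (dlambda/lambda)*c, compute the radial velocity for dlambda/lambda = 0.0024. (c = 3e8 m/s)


v = (dlambda/lambda) * c = 0.0024 * 3e8 = 720000.0

720000.0 m/s


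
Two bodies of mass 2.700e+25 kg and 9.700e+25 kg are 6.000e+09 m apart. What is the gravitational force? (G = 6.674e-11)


F = G*m1*m2/r^2 = 6.674e-11 * 2.700e+25 * 9.700e+25 / (6.000e+09)^2 = 6.674e-11 * 2.619e+51 / 3.600e+19 = 4.855e+21

4.855e+21 N


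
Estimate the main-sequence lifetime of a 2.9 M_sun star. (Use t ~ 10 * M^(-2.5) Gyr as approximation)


t = 10 * M^(-2.5) = 10 * 2.9^(-2.5) = 0.6982

0.6982 Gyr


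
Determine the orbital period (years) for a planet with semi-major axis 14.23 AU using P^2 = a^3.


P = a^(3/2) = 14.23^1.5 = 53.6794

53.6794 years


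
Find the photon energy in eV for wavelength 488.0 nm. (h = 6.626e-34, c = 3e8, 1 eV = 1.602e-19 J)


E = hc/lambda = 6.626e-34 * 3e8 / 4.880e-07 = 4.073e-19 J = 2.5427 eV

2.5427 eV


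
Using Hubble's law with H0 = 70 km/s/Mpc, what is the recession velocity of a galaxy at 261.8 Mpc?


v = H0 * d = 70 * 261.8 = 18326.0

18326.0 km/s


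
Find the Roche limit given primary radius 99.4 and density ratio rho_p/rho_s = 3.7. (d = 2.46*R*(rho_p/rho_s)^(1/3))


d_Roche = 2.46 * 99.4 * 3.7^(1/3) = 378.2005

378.2005


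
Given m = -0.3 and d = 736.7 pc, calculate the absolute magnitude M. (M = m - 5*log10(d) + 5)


M = m - 5*log10(d) + 5 = -0.3 - 5*log10(736.7) + 5 = -9.6365

-9.6365


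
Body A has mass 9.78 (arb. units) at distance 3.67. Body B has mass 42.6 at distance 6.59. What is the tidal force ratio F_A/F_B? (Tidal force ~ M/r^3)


Ratio = (M1/r1^3) / (M2/r2^3) = (9.78/3.67^3) / (42.6/6.59^3) = 1.3292

1.3292


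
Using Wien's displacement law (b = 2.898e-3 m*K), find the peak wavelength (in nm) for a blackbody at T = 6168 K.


lam_max = b / T = 2.898e-3 / 6168 = 4.698e-07 m = 469.8444 nm

469.8444 nm


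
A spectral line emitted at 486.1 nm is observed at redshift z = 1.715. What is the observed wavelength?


lam_obs = lam_emit * (1 + z) = 486.1 * (1 + 1.715) = 1319.7615

1319.7615 nm


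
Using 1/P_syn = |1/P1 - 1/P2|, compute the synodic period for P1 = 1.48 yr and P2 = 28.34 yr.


1/P_syn = |1/P1 - 1/P2| = |1/1.48 - 1/28.34| => P_syn = 1.5615

1.5615 years


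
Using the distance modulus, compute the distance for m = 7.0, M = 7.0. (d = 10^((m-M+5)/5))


d = 10^((m - M + 5)/5) = 10^((7.0 - 7.0 + 5)/5) = 10.0

10.0 pc


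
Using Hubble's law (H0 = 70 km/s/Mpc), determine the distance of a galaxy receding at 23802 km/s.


d = v / H0 = 23802 / 70 = 340.0286

340.0286 Mpc


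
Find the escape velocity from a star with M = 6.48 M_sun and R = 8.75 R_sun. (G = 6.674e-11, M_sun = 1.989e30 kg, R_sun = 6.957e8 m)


M = 6.48 * 1.989e30 kg = 1.288872e+31 kg; R = 8.75 * 6.957e8 m = 6.087375e+09 m. v_esc = sqrt(2GM/R) = sqrt(2 * 6.674e-11 * 1.288872e+31 / 6.087375e+09) = 531615.9044

531615.9044 m/s


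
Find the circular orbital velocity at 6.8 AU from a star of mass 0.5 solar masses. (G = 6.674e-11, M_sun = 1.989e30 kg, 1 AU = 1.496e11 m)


v = sqrt(GM/r) = sqrt(6.674e-11 * 9.945e+29 / 1.017e+12) = 8077.4679

8077.4679 m/s


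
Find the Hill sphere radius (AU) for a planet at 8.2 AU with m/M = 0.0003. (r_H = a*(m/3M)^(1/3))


r_H = a * (m/3M)^(1/3) = 8.2 * (0.0003/3)^(1/3) = 0.3806

0.3806 AU


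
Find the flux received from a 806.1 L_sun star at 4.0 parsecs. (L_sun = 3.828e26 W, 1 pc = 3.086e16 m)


F = L / (4*pi*d^2) = 3.086e+29 / (4*pi*(1.234e+17)^2) = 1.612e-06

1.612e-06 W/m^2


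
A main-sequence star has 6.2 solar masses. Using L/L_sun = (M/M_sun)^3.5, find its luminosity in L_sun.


L/L_sun = (M/M_sun)^3.5 = 6.2^3.5 = 593.4319

593.4319 L_sun


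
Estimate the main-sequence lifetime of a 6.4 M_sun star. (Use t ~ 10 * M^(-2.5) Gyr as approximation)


t = 10 * M^(-2.5) = 10 * 6.4^(-2.5) = 0.0965

0.0965 Gyr


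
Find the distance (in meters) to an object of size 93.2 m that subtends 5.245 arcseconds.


D = size / theta_rad, theta_rad = 5.245 * pi/(180*3600) = 2.543e-05, D = 3.665e+06

3.665e+06 m


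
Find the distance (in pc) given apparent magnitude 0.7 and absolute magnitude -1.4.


d = 10^((m - M + 5)/5) = 10^((0.7 - -1.4 + 5)/5) = 26.3027

26.3027 pc


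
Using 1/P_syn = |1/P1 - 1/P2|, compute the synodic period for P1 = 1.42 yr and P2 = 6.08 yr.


1/P_syn = |1/P1 - 1/P2| = |1/1.42 - 1/6.08| => P_syn = 1.8527

1.8527 years


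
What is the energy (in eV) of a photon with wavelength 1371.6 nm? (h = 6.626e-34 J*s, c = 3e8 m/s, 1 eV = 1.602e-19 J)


E = hc/lambda = 6.626e-34 * 3e8 / 1.372e-06 = 1.449e-19 J = 0.9047 eV

0.9047 eV


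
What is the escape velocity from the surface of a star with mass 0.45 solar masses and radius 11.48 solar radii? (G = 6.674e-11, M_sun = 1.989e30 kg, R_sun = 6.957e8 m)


M = 0.45 * 1.989e30 kg = 8.9505e+29 kg; R = 11.48 * 6.957e8 m = 7.986636e+09 m. v_esc = sqrt(2GM/R) = sqrt(2 * 6.674e-11 * 8.9505e+29 / 7.986636e+09) = 122306.5742

122306.5742 m/s


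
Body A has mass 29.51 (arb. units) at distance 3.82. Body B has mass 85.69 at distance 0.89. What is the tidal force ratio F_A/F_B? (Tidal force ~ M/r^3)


Ratio = (M1/r1^3) / (M2/r2^3) = (29.51/3.82^3) / (85.69/0.89^3) = 0.0044

0.0044


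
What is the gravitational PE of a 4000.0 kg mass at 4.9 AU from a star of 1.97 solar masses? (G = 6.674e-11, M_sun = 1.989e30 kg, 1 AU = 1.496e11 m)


M = 1.97 * 1.989e30 kg = 3.91833e+30 kg; r = 4.9 AU * 1.496e11 m/AU = 7.3304e+11 m. U = -GM*m/r = -(6.674e-11 * 3.91833e+30 * 4000.0) / 7.3304e+11 = -1.427e+12

-1.427e+12 J


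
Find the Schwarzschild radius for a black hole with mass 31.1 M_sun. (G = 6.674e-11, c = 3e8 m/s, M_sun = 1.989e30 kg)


M = 31.1 * 1.989e30 kg = 6.18579e+31 kg. rs = 2GM/c^2 = 2 * 6.674e-11 * 6.18579e+31 / (3e8)^2 = 91742.1388

91742.1388 m


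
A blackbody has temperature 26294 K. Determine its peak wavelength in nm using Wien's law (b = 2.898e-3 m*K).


lam_max = b / T = 2.898e-3 / 26294 = 1.102e-07 m = 110.2153 nm

110.2153 nm


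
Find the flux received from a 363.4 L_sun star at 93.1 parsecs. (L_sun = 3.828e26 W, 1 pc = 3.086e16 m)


F = L / (4*pi*d^2) = 1.391e+29 / (4*pi*(2.873e+18)^2) = 1.341e-09

1.341e-09 W/m^2


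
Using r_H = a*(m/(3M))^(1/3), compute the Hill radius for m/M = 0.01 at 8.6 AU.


r_H = a * (m/3M)^(1/3) = 8.6 * (0.01/3)^(1/3) = 1.2847

1.2847 AU


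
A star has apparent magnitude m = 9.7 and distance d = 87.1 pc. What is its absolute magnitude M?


M = m - 5*log10(d) + 5 = 9.7 - 5*log10(87.1) + 5 = 4.9999

4.9999


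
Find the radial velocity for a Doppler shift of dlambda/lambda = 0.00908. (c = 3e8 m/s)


v = (dlambda/lambda) * c = 0.00908 * 3e8 = 2.724e+06

2.724e+06 m/s


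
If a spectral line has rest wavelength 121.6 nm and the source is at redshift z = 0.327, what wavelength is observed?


lam_obs = lam_emit * (1 + z) = 121.6 * (1 + 0.327) = 161.3632

161.3632 nm


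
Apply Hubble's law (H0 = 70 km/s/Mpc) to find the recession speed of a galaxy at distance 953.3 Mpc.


v = H0 * d = 70 * 953.3 = 66731.0

66731.0 km/s


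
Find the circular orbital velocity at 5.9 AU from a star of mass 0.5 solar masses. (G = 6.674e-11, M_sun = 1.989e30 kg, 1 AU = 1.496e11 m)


v = sqrt(GM/r) = sqrt(6.674e-11 * 9.945e+29 / 8.826e+11) = 8671.689

8671.689 m/s


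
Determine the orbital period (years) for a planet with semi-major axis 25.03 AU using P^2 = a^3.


P = a^(3/2) = 25.03^1.5 = 125.2251

125.2251 years


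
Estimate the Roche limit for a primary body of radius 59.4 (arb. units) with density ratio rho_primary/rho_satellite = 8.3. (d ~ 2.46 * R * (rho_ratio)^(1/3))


d_Roche = 2.46 * 59.4 * 8.3^(1/3) = 295.8564

295.8564


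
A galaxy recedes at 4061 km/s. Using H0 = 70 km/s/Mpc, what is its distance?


d = v / H0 = 4061 / 70 = 58.0143

58.0143 Mpc


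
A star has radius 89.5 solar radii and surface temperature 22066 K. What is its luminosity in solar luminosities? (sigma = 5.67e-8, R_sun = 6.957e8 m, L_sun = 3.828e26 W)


R = 89.5 * 6.957e8 m = 6.226515e+10 m. L = 4*pi*R^2*sigma*T^4 = 4*pi*(6.226515e+10)^2 * 5.67e-8 * 22066^4 = 6.549037174e+32 W. L/L_sun = 6.549037174e+32 / 3.828e26 = 1.711e+06

1.711e+06 L_sun


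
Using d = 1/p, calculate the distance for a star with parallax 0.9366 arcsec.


d = 1/p = 1/0.9366 = 1.0677

1.0677 pc


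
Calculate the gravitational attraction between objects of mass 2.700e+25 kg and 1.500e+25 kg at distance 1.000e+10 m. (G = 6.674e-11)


F = G*m1*m2/r^2 = 6.674e-11 * 2.700e+25 * 1.500e+25 / (1.000e+10)^2 = 6.674e-11 * 4.050e+50 / 1.000e+20 = 2.703e+20

2.703e+20 N


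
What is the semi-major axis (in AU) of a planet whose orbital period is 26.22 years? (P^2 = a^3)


a = P^(2/3) = 26.22^(2/3) = 8.8258

8.8258 AU


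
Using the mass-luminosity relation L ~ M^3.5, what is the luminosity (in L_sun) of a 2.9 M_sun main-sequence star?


L/L_sun = (M/M_sun)^3.5 = 2.9^3.5 = 41.533

41.533 L_sun


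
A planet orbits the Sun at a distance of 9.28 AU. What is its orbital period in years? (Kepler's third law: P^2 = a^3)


P = a^(3/2) = 9.28^1.5 = 28.2697

28.2697 years


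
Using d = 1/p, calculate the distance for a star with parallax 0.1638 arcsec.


d = 1/p = 1/0.1638 = 6.105

6.105 pc


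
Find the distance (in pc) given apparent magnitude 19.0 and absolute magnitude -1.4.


d = 10^((m - M + 5)/5) = 10^((19.0 - -1.4 + 5)/5) = 120226.4435

120226.4435 pc


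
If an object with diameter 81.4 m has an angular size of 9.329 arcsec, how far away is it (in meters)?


D = size / theta_rad, theta_rad = 9.329 * pi/(180*3600) = 4.523e-05, D = 1.800e+06

1.800e+06 m


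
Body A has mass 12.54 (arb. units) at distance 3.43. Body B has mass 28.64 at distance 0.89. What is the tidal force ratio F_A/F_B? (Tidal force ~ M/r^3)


Ratio = (M1/r1^3) / (M2/r2^3) = (12.54/3.43^3) / (28.64/0.89^3) = 0.0076

0.0076


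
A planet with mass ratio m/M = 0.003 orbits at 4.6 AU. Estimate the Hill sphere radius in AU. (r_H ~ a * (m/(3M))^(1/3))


r_H = a * (m/3M)^(1/3) = 4.6 * (0.003/3)^(1/3) = 0.46

0.46 AU


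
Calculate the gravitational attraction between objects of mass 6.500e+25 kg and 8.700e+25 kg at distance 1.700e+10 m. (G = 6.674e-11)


F = G*m1*m2/r^2 = 6.674e-11 * 6.500e+25 * 8.700e+25 / (1.700e+10)^2 = 6.674e-11 * 5.655e+51 / 2.890e+20 = 1.306e+21

1.306e+21 N


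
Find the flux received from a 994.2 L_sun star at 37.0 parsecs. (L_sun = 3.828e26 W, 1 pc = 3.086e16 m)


F = L / (4*pi*d^2) = 3.806e+29 / (4*pi*(1.142e+18)^2) = 2.323e-08

2.323e-08 W/m^2


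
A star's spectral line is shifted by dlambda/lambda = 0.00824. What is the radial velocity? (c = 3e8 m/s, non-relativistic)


v = (dlambda/lambda) * c = 0.00824 * 3e8 = 2.472e+06

2.472e+06 m/s


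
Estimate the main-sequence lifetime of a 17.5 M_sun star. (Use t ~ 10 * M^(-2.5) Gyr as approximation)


t = 10 * M^(-2.5) = 10 * 17.5^(-2.5) = 0.0078

0.0078 Gyr


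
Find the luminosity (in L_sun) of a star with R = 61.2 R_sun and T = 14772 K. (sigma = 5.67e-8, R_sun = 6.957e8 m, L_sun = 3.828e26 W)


R = 61.2 * 6.957e8 m = 4.257684e+10 m. L = 4*pi*R^2*sigma*T^4 = 4*pi*(4.257684e+10)^2 * 5.67e-8 * 14772^4 = 6.150309481e+31 W. L/L_sun = 6.150309481e+31 / 3.828e26 = 160666.3919

160666.3919 L_sun


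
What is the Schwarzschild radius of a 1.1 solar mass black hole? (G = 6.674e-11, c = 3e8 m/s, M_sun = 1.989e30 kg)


M = 1.1 * 1.989e30 kg = 2.1879e+30 kg. rs = 2GM/c^2 = 2 * 6.674e-11 * 2.1879e+30 / (3e8)^2 = 3244.8988

3244.8988 m


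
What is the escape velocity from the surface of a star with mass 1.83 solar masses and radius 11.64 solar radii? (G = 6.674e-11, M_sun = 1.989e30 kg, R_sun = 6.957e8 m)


M = 1.83 * 1.989e30 kg = 3.63987e+30 kg; R = 11.64 * 6.957e8 m = 8.097948e+09 m. v_esc = sqrt(2GM/R) = sqrt(2 * 6.674e-11 * 3.63987e+30 / 8.097948e+09) = 244942.1602

244942.1602 m/s


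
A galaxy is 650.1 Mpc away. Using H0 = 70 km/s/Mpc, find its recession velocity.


v = H0 * d = 70 * 650.1 = 45507.0

45507.0 km/s
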